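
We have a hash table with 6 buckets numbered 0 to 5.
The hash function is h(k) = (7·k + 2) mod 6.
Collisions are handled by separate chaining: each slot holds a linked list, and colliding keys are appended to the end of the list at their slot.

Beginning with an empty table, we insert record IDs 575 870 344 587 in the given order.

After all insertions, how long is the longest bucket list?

2

575 -> bucket 1
870 -> bucket 2
344 -> bucket 4
587 -> bucket 1 (collision)
Final buckets:
0: _
1: 575 -> 587
2: 870
3: _
4: 344
5: _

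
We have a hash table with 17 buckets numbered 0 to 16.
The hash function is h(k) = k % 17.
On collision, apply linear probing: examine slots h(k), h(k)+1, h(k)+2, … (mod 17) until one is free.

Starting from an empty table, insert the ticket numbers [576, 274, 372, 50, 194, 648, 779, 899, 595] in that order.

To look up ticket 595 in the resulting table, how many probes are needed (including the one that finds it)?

5

Insert 576: h=15, slot 15 empty → index 15.
Insert 274: h=2, slot 2 empty → index 2.
Insert 372: h=15, slot 15 occupied → index 16.
Insert 50: h=16, slot 16 occupied → index 0.
Insert 194: h=7, slot 7 empty → index 7.
Insert 648: h=2, slot 2 occupied → index 3.
Insert 779: h=14, slot 14 empty → index 14.
Insert 899: h=15, slots 15,16,0 occupied → index 1.
Insert 595: h=0, slots 0,1,2,3 occupied → index 4.
Table: [50, 899, 274, 648, 595, _, _, 194, _, _, _, _, _, _, 779, 576, 372]
Lookup 595: h=0, probe 0,1,2,3,4 → found at 4.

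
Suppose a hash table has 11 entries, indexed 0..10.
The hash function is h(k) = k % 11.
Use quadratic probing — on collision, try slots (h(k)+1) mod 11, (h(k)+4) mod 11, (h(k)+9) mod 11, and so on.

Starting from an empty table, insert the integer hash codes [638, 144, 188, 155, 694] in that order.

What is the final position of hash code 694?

10

638: h=0 → slot 0
144: h=1 → slot 1
188: h=1, probe 1,2 → slot 2
155: h=1, probe 1,2,5 → slot 5
694: h=1, probe 1,2,5,10 → slot 10
Table: [638, 144, 188, ∅, ∅, 155, ∅, ∅, ∅, ∅, 694]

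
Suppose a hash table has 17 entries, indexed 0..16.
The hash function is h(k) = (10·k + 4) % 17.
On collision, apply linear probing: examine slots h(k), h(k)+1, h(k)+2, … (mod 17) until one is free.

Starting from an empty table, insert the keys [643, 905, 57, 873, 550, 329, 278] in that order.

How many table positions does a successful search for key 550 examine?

3

Insert 643: h=8, slot 8 empty => index 8.
Insert 905: h=10, slot 10 empty => index 10.
Insert 57: h=13, slot 13 empty => index 13.
Insert 873: h=13, slot 13 occupied => index 14.
Insert 550: h=13, slots 13,14 occupied => index 15.
Insert 329: h=13, slots 13,14,15 occupied => index 16.
Insert 278: h=13, slots 13,14,15,16 occupied => index 0.
Table: [278, ., ., ., ., ., ., ., 643, ., 905, ., ., 57, 873, 550, 329]
Lookup 550: h=13, probe 13,14,15 → found at 15.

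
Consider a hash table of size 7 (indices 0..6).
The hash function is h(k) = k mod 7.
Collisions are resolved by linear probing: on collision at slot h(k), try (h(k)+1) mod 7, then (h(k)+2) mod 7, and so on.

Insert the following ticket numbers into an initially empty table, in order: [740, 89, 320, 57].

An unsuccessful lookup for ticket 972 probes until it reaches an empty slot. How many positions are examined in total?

4

740 hashes to 5; slot 5 is free -> place at 5.
89 hashes to 5; 5 taken -> place at 6.
320 hashes to 5; 5,6 taken -> place at 0.
57 hashes to 1; slot 1 is free -> place at 1.
Table: [320, 57, _, _, _, 740, 89]
Lookup 972: h=6, probe 6,0,1,2 → slot 2 empty, not found.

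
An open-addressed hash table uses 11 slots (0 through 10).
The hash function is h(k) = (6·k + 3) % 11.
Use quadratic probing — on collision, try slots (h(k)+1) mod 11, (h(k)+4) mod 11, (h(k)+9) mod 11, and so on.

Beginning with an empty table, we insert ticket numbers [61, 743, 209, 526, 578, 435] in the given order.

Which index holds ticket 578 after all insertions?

10

61 hashes to 6; slot 6 is free -> place at 6.
743 hashes to 6; 6 taken -> place at 7.
209 hashes to 3; slot 3 is free -> place at 3.
526 hashes to 2; slot 2 is free -> place at 2.
578 hashes to 6; 6,7 taken -> place at 10.
435 hashes to 6; 6,7,10 taken -> place at 4.
Table: [., ., 526, 209, 435, ., 61, 743, ., ., 578]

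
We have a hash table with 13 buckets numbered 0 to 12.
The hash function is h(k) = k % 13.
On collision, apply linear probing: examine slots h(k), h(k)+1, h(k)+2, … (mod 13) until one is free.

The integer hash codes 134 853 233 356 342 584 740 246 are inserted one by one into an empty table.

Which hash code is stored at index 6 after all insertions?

342

134 hashes to 4; slot 4 is free => place at 4.
853 hashes to 8; slot 8 is free => place at 8.
233 hashes to 12; slot 12 is free => place at 12.
356 hashes to 5; slot 5 is free => place at 5.
342 hashes to 4; 4,5 taken => place at 6.
584 hashes to 12; 12 taken => place at 0.
740 hashes to 12; 12,0 taken => place at 1.
246 hashes to 12; 12,0,1 taken => place at 2.
Table: [584, 740, 246, -, 134, 356, 342, -, 853, -, -, -, 233]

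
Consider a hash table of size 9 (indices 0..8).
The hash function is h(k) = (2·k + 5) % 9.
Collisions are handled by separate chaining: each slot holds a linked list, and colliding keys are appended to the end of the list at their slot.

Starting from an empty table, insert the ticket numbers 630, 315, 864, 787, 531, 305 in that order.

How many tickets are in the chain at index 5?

4

630 -> bucket 5
315 -> bucket 5 (collision)
864 -> bucket 5 (collision)
787 -> bucket 4
531 -> bucket 5 (collision)
305 -> bucket 3
Final buckets:
0: -
1: -
2: -
3: 305
4: 787
5: 630 -> 315 -> 864 -> 531
6: -
7: -
8: -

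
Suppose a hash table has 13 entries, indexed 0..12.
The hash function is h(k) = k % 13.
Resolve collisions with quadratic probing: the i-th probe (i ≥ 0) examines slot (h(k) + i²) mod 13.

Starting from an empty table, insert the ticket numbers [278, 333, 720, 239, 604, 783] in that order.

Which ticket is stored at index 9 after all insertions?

278 hashes to 5; slot 5 is free -> place at 5.
333 hashes to 8; slot 8 is free -> place at 8.
720 hashes to 5; 5 taken -> place at 6.
239 hashes to 5; 5,6 taken -> place at 9.
604 hashes to 6; 6 taken -> place at 7.
783 hashes to 3; slot 3 is free -> place at 3.
Table: [—, —, —, 783, —, 278, 720, 604, 333, 239, —, —, —]

239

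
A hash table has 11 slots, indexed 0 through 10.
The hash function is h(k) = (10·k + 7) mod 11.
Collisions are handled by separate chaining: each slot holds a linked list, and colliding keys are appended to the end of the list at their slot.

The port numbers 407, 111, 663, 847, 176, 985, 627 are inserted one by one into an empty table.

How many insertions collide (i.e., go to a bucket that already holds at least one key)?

Insert 407: h=7, bucket 7 empty → new chain.
Insert 111: h=6, bucket 6 empty → new chain.
Insert 663: h=4, bucket 4 empty → new chain.
Insert 847: h=7, bucket 7 nonempty → append to chain.
Insert 176: h=7, bucket 7 nonempty → append to chain.
Insert 985: h=1, bucket 1 empty → new chain.
Insert 627: h=7, bucket 7 nonempty → append to chain.
Final buckets:
0: _
1: 985
2: _
3: _
4: 663
5: _
6: 111
7: 407 -> 847 -> 176 -> 627
8: _
9: _
10: _

3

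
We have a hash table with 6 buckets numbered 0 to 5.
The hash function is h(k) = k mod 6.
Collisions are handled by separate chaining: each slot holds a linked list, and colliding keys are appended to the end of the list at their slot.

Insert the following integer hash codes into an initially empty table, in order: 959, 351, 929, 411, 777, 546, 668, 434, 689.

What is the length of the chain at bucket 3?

959 -> bucket 5
351 -> bucket 3
929 -> bucket 5 (collision)
411 -> bucket 3 (collision)
777 -> bucket 3 (collision)
546 -> bucket 0
668 -> bucket 2
434 -> bucket 2 (collision)
689 -> bucket 5 (collision)
Final buckets:
0: 546
1: .
2: 668 -> 434
3: 351 -> 411 -> 777
4: .
5: 959 -> 929 -> 689

3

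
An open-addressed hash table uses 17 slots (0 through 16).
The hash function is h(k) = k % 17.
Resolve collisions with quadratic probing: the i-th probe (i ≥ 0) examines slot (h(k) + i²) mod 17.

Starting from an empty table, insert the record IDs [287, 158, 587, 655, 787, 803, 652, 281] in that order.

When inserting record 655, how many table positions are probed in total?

2

Insert 287: h=15, slot 15 empty => index 15.
Insert 158: h=5, slot 5 empty => index 5.
Insert 587: h=9, slot 9 empty => index 9.
Insert 655: h=9, slot 9 occupied => index 10.
Insert 787: h=5, slot 5 occupied => index 6.
Insert 803: h=4, slot 4 empty => index 4.
Insert 652: h=6, slot 6 occupied => index 7.
Insert 281: h=9, slots 9,10 occupied => index 13.
Table: [∅, ∅, ∅, ∅, 803, 158, 787, 652, ∅, 587, 655, ∅, ∅, 281, ∅, 287, ∅]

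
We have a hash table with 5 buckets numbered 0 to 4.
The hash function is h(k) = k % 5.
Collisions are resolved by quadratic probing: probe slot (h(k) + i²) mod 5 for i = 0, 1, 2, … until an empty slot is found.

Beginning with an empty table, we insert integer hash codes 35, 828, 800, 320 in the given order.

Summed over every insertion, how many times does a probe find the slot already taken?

3

35 hashes to 0; slot 0 is free -> place at 0.
828 hashes to 3; slot 3 is free -> place at 3.
800 hashes to 0; 0 taken -> place at 1.
320 hashes to 0; 0,1 taken -> place at 4.
Table: [35, 800, —, 828, 320]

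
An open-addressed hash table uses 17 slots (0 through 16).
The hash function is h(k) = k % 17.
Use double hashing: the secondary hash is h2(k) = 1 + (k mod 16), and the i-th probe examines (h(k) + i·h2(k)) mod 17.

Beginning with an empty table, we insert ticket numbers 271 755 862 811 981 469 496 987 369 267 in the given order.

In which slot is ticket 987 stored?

13

271: h=16 => slot 16
755: h=7 => slot 7
862: h=12 => slot 12
811: h=12, h2=12, probe 12,7,2 => slot 2
981: h=12, h2=6, probe 12,1 => slot 1
469: h=10 => slot 10
496: h=3 => slot 3
987: h=1, h2=12, probe 1,13 => slot 13
369: h=12, h2=2, probe 12,14 => slot 14
267: h=12, h2=12, probe 12,7,2,14,9 => slot 9
Table: [∅, 981, 811, 496, ∅, ∅, ∅, 755, ∅, 267, 469, ∅, 862, 987, 369, ∅, 271]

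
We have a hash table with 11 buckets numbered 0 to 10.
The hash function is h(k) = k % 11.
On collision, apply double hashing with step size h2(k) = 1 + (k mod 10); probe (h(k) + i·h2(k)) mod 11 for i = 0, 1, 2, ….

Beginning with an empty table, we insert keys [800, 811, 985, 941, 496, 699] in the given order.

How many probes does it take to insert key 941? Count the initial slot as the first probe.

800 hashes to 8; slot 8 is free => place at 8.
811 hashes to 8, h2=2; 8 taken => place at 10.
985 hashes to 6; slot 6 is free => place at 6.
941 hashes to 6, h2=2; 6,8,10 taken => place at 1.
496 hashes to 1, h2=7; 1,8 taken => place at 4.
699 hashes to 6, h2=10; 6 taken => place at 5.
Table: [—, 941, —, —, 496, 699, 985, —, 800, —, 811]

4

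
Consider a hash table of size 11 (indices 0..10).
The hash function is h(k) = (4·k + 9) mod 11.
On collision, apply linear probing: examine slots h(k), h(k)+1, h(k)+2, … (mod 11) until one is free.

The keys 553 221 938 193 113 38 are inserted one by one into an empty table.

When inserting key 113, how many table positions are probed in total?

5

Insert 553: h=10, slot 10 empty → index 10.
Insert 221: h=2, slot 2 empty → index 2.
Insert 938: h=10, slot 10 occupied → index 0.
Insert 193: h=0, slot 0 occupied → index 1.
Insert 113: h=10, slots 10,0,1,2 occupied → index 3.
Insert 38: h=7, slot 7 empty → index 7.
Table: [938, 193, 221, 113, —, —, —, 38, —, —, 553]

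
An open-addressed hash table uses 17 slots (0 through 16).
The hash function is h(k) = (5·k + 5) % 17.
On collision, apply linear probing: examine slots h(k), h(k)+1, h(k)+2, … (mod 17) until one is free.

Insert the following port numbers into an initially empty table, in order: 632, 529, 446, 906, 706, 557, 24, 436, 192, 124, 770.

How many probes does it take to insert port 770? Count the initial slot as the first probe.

632: h=3 -> slot 3
529: h=15 -> slot 15
446: h=8 -> slot 8
906: h=13 -> slot 13
706: h=16 -> slot 16
557: h=2 -> slot 2
24: h=6 -> slot 6
436: h=9 -> slot 9
192: h=13, probe 13,14 -> slot 14
124: h=13, probe 13,14,15,16,0 -> slot 0
770: h=13, probe 13,14,15,16,0,1 -> slot 1
Table: [124, 770, 557, 632, ∅, ∅, 24, ∅, 446, 436, ∅, ∅, ∅, 906, 192, 529, 706]

6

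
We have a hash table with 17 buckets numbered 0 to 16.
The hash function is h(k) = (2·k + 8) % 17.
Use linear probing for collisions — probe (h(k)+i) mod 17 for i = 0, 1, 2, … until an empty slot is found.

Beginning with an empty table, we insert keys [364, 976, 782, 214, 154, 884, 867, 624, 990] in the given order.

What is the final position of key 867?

364: h=5 => slot 5
976: h=5, probe 5,6 => slot 6
782: h=8 => slot 8
214: h=11 => slot 11
154: h=10 => slot 10
884: h=8, probe 8,9 => slot 9
867: h=8, probe 8,9,10,11,12 => slot 12
624: h=15 => slot 15
990: h=16 => slot 16
Table: [∅, ∅, ∅, ∅, ∅, 364, 976, ∅, 782, 884, 154, 214, 867, ∅, ∅, 624, 990]

12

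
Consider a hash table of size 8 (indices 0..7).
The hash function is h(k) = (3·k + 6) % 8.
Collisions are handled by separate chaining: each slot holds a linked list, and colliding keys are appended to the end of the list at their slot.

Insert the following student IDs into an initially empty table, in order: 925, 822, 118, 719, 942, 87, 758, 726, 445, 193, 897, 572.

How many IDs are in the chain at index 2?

1

Insert 925: h=5, bucket 5 empty -> new chain.
Insert 822: h=0, bucket 0 empty -> new chain.
Insert 118: h=0, bucket 0 nonempty -> append to chain.
Insert 719: h=3, bucket 3 empty -> new chain.
Insert 942: h=0, bucket 0 nonempty -> append to chain.
Insert 87: h=3, bucket 3 nonempty -> append to chain.
Insert 758: h=0, bucket 0 nonempty -> append to chain.
Insert 726: h=0, bucket 0 nonempty -> append to chain.
Insert 445: h=5, bucket 5 nonempty -> append to chain.
Insert 193: h=1, bucket 1 empty -> new chain.
Insert 897: h=1, bucket 1 nonempty -> append to chain.
Insert 572: h=2, bucket 2 empty -> new chain.
Final buckets:
0: 822 -> 118 -> 942 -> 758 -> 726
1: 193 -> 897
2: 572
3: 719 -> 87
4: .
5: 925 -> 445
6: .
7: .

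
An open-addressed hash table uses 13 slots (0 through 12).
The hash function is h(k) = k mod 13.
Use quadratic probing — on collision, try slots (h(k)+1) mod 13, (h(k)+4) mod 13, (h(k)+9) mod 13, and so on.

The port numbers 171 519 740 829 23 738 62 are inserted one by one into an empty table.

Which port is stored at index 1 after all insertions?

738

171: h=2 -> slot 2
519: h=12 -> slot 12
740: h=12, probe 12,0 -> slot 0
829: h=10 -> slot 10
23: h=10, probe 10,11 -> slot 11
738: h=10, probe 10,11,1 -> slot 1
62: h=10, probe 10,11,1,6 -> slot 6
Table: [740, 738, 171, _, _, _, 62, _, _, _, 829, 23, 519]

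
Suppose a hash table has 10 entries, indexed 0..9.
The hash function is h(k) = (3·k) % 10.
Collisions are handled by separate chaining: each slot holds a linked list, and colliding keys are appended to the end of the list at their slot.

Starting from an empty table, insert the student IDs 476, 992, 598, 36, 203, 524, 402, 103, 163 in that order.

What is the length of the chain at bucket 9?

3

476 → bucket 8
992 → bucket 6
598 → bucket 4
36 → bucket 8 (collision)
203 → bucket 9
524 → bucket 2
402 → bucket 6 (collision)
103 → bucket 9 (collision)
163 → bucket 9 (collision)
Final buckets:
0: ∅
1: ∅
2: 524
3: ∅
4: 598
5: ∅
6: 992 -> 402
7: ∅
8: 476 -> 36
9: 203 -> 103 -> 163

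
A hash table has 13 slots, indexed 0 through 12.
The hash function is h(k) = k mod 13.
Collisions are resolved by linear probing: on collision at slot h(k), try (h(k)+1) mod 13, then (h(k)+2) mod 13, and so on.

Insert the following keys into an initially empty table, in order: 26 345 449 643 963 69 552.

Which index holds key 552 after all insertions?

9

Insert 26: h=0, slot 0 empty -> index 0.
Insert 345: h=7, slot 7 empty -> index 7.
Insert 449: h=7, slot 7 occupied -> index 8.
Insert 643: h=6, slot 6 empty -> index 6.
Insert 963: h=1, slot 1 empty -> index 1.
Insert 69: h=4, slot 4 empty -> index 4.
Insert 552: h=6, slots 6,7,8 occupied -> index 9.
Table: [26, 963, -, -, 69, -, 643, 345, 449, 552, -, -, -]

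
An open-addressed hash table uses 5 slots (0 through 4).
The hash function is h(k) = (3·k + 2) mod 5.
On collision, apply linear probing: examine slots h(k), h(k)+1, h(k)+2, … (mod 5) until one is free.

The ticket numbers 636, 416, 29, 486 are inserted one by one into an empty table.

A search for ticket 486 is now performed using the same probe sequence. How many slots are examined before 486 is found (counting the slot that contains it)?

3

636 hashes to 0; slot 0 is free -> place at 0.
416 hashes to 0; 0 taken -> place at 1.
29 hashes to 4; slot 4 is free -> place at 4.
486 hashes to 0; 0,1 taken -> place at 2.
Table: [636, 416, 486, -, 29]
Lookup 486: h=0, probe 0,1,2 → found at 2.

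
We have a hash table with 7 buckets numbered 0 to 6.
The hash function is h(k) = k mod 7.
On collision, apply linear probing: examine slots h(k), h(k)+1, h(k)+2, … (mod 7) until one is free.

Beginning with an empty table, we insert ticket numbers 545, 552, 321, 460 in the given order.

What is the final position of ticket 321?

1

545 hashes to 6; slot 6 is free => place at 6.
552 hashes to 6; 6 taken => place at 0.
321 hashes to 6; 6,0 taken => place at 1.
460 hashes to 5; slot 5 is free => place at 5.
Table: [552, 321, ., ., ., 460, 545]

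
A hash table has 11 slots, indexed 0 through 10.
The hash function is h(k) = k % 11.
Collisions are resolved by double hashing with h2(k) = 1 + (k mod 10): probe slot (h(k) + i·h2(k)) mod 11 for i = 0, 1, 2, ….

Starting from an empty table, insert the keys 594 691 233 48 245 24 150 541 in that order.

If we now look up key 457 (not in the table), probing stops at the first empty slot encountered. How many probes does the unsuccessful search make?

594: h=0 => slot 0
691: h=9 => slot 9
233: h=2 => slot 2
48: h=4 => slot 4
245: h=3 => slot 3
24: h=2, h2=5, probe 2,7 => slot 7
150: h=7, h2=1, probe 7,8 => slot 8
541: h=2, h2=2, probe 2,4,6 => slot 6
Table: [594, —, 233, 245, 48, —, 541, 24, 150, 691, —]
Lookup 457: h=6, h2=8, probe 6,3,0,8,5 → slot 5 empty, not found.

5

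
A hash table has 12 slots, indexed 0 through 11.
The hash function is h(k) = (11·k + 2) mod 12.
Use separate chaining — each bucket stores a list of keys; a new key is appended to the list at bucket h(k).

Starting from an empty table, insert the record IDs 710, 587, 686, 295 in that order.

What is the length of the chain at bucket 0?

2

710 → bucket 0
587 → bucket 3
686 → bucket 0 (collision)
295 → bucket 7
Final buckets:
0: 710 -> 686
1: _
2: _
3: 587
4: _
5: _
6: _
7: 295
8: _
9: _
10: _
11: _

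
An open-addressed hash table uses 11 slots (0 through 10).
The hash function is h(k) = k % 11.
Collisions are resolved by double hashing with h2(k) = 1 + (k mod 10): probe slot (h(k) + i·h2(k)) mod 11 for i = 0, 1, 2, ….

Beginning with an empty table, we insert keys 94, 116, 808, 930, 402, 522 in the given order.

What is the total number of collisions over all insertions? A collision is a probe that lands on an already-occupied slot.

4

94: h=6 => slot 6
116: h=6, h2=7, probe 6,2 => slot 2
808: h=5 => slot 5
930: h=6, h2=1, probe 6,7 => slot 7
402: h=6, h2=3, probe 6,9 => slot 9
522: h=5, h2=3, probe 5,8 => slot 8
Table: [_, _, 116, _, _, 808, 94, 930, 522, 402, _]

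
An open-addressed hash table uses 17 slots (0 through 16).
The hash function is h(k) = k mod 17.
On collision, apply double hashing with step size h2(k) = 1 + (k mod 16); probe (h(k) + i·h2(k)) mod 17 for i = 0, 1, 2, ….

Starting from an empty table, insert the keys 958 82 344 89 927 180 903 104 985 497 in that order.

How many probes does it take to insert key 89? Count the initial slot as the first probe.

Insert 958: h=6, slot 6 empty → index 6.
Insert 82: h=14, slot 14 empty → index 14.
Insert 344: h=4, slot 4 empty → index 4.
Insert 89: h=4, h2=10, slots 4,14 occupied → index 7.
Insert 927: h=9, slot 9 empty → index 9.
Insert 180: h=10, slot 10 empty → index 10.
Insert 903: h=2, slot 2 empty → index 2.
Insert 104: h=2, h2=9, slot 2 occupied → index 11.
Insert 985: h=16, slot 16 empty → index 16.
Insert 497: h=4, h2=2, slots 4,6 occupied → index 8.
Table: [-, -, 903, -, 344, -, 958, 89, 497, 927, 180, 104, -, -, 82, -, 985]

3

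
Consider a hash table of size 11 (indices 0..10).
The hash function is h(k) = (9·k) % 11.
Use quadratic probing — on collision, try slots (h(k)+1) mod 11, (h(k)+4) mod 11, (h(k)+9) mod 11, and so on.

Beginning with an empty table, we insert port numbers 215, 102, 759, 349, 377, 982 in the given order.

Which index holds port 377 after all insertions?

215 hashes to 10; slot 10 is free => place at 10.
102 hashes to 5; slot 5 is free => place at 5.
759 hashes to 0; slot 0 is free => place at 0.
349 hashes to 6; slot 6 is free => place at 6.
377 hashes to 5; 5,6 taken => place at 9.
982 hashes to 5; 5,6,9 taken => place at 3.
Table: [759, ., ., 982, ., 102, 349, ., ., 377, 215]

9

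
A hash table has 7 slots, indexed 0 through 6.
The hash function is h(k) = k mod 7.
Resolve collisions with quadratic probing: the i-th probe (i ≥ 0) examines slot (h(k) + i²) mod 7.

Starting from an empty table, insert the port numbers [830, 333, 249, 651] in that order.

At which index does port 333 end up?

5

830: h=4 → slot 4
333: h=4, probe 4,5 → slot 5
249: h=4, probe 4,5,1 → slot 1
651: h=0 → slot 0
Table: [651, 249, ., ., 830, 333, .]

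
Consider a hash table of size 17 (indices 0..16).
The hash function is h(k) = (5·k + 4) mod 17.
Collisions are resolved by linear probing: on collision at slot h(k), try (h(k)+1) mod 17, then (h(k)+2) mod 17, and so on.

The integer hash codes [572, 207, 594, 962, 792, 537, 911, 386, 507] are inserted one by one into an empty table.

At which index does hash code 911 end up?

572: h=8 → slot 8
207: h=2 → slot 2
594: h=16 → slot 16
962: h=3 → slot 3
792: h=3, probe 3,4 → slot 4
537: h=3, probe 3,4,5 → slot 5
911: h=3, probe 3,4,5,6 → slot 6
386: h=13 → slot 13
507: h=6, probe 6,7 → slot 7
Table: [∅, ∅, 207, 962, 792, 537, 911, 507, 572, ∅, ∅, ∅, ∅, 386, ∅, ∅, 594]

6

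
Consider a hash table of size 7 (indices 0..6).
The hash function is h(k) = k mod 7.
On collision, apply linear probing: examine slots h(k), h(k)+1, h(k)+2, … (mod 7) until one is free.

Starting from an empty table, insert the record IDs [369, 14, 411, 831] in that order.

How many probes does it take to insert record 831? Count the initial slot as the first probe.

4

369 hashes to 5; slot 5 is free -> place at 5.
14 hashes to 0; slot 0 is free -> place at 0.
411 hashes to 5; 5 taken -> place at 6.
831 hashes to 5; 5,6,0 taken -> place at 1.
Table: [14, 831, -, -, -, 369, 411]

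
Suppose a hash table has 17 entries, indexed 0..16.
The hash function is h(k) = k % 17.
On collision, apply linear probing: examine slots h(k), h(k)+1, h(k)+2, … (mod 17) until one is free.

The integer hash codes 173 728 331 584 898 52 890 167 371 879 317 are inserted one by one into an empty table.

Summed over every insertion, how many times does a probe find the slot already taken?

7

Insert 173: h=3, slot 3 empty → index 3.
Insert 728: h=14, slot 14 empty → index 14.
Insert 331: h=8, slot 8 empty → index 8.
Insert 584: h=6, slot 6 empty → index 6.
Insert 898: h=14, slot 14 occupied → index 15.
Insert 52: h=1, slot 1 empty → index 1.
Insert 890: h=6, slot 6 occupied → index 7.
Insert 167: h=14, slots 14,15 occupied → index 16.
Insert 371: h=14, slots 14,15,16 occupied → index 0.
Insert 879: h=12, slot 12 empty → index 12.
Insert 317: h=11, slot 11 empty → index 11.
Table: [371, 52, -, 173, -, -, 584, 890, 331, -, -, 317, 879, -, 728, 898, 167]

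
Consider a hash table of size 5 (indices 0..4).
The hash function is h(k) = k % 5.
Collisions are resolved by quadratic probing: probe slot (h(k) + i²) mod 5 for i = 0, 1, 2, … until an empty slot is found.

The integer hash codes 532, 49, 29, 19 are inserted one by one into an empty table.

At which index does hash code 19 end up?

532: h=2 -> slot 2
49: h=4 -> slot 4
29: h=4, probe 4,0 -> slot 0
19: h=4, probe 4,0,3 -> slot 3
Table: [29, ∅, 532, 19, 49]

3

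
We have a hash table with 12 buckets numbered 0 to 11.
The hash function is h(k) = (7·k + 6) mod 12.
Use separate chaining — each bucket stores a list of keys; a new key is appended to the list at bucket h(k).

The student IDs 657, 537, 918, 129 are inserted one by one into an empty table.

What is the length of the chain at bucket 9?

Insert 657: h=9, bucket 9 empty -> new chain.
Insert 537: h=9, bucket 9 nonempty -> append to chain.
Insert 918: h=0, bucket 0 empty -> new chain.
Insert 129: h=9, bucket 9 nonempty -> append to chain.
Final buckets:
0: 918
1: —
2: —
3: —
4: —
5: —
6: —
7: —
8: —
9: 657 -> 537 -> 129
10: —
11: —

3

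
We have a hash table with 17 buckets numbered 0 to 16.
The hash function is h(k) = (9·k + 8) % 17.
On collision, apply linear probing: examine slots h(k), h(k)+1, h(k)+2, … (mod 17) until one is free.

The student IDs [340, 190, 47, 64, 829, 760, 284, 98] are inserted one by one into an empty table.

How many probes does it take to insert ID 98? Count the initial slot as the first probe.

5

340: h=8 → slot 8
190: h=1 → slot 1
47: h=6 → slot 6
64: h=6, probe 6,7 → slot 7
829: h=6, probe 6,7,8,9 → slot 9
760: h=14 → slot 14
284: h=14, probe 14,15 → slot 15
98: h=6, probe 6,7,8,9,10 → slot 10
Table: [∅, 190, ∅, ∅, ∅, ∅, 47, 64, 340, 829, 98, ∅, ∅, ∅, 760, 284, ∅]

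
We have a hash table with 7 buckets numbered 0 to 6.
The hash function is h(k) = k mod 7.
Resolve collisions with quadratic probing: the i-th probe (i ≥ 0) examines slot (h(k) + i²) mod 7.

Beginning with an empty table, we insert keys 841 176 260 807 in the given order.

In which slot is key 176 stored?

2

841: h=1 => slot 1
176: h=1, probe 1,2 => slot 2
260: h=1, probe 1,2,5 => slot 5
807: h=2, probe 2,3 => slot 3
Table: [—, 841, 176, 807, —, 260, —]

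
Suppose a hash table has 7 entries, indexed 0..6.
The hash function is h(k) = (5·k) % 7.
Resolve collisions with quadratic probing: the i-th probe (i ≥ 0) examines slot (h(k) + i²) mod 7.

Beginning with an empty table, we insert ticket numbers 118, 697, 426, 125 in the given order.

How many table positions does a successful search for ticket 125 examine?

Insert 118: h=2, slot 2 empty -> index 2.
Insert 697: h=6, slot 6 empty -> index 6.
Insert 426: h=2, slot 2 occupied -> index 3.
Insert 125: h=2, slots 2,3,6 occupied -> index 4.
Table: [_, _, 118, 426, 125, _, 697]
Lookup 125: h=2, probe 2,3,6,4 → found at 4.

4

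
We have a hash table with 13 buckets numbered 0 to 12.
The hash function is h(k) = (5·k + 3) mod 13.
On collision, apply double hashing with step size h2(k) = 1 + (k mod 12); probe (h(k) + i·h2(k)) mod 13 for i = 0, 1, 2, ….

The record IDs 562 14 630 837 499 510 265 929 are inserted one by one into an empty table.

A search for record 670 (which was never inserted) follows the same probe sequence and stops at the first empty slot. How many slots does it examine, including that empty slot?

4

562: h=5 => slot 5
14: h=8 => slot 8
630: h=7 => slot 7
837: h=2 => slot 2
499: h=2, h2=8, probe 2,10 => slot 10
510: h=5, h2=7, probe 5,12 => slot 12
265: h=2, h2=2, probe 2,4 => slot 4
929: h=7, h2=6, probe 7,0 => slot 0
Table: [929, —, 837, —, 265, 562, —, 630, 14, —, 499, —, 510]
Lookup 670: h=12, h2=11, probe 12,10,8,6 → slot 6 empty, not found.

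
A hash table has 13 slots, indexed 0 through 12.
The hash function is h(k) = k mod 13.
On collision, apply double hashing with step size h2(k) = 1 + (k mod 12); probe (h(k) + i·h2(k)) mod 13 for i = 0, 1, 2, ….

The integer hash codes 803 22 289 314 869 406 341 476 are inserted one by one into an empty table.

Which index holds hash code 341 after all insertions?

803: h=10 => slot 10
22: h=9 => slot 9
289: h=3 => slot 3
314: h=2 => slot 2
869: h=11 => slot 11
406: h=3, h2=11, probe 3,1 => slot 1
341: h=3, h2=6, probe 3,9,2,8 => slot 8
476: h=8, h2=9, probe 8,4 => slot 4
Table: [—, 406, 314, 289, 476, —, —, —, 341, 22, 803, 869, —]

8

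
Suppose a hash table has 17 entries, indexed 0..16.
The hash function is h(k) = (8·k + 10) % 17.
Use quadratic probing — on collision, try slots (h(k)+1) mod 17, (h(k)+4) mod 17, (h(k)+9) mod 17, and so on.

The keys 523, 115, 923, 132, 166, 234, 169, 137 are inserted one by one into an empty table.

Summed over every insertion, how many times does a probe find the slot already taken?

13

523: h=12 → slot 12
115: h=12, probe 12,13 → slot 13
923: h=16 → slot 16
132: h=12, probe 12,13,16,4 → slot 4
166: h=12, probe 12,13,16,4,11 → slot 11
234: h=12, probe 12,13,16,4,11,3 → slot 3
169: h=2 → slot 2
137: h=1 → slot 1
Table: [., 137, 169, 234, 132, ., ., ., ., ., ., 166, 523, 115, ., ., 923]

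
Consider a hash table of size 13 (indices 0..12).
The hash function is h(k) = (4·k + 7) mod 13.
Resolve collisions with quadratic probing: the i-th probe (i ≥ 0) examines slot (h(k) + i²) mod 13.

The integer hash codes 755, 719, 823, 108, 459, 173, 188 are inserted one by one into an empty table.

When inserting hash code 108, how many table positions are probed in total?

755: h=11 -> slot 11
719: h=10 -> slot 10
823: h=10, probe 10,11,1 -> slot 1
108: h=10, probe 10,11,1,6 -> slot 6
459: h=10, probe 10,11,1,6,0 -> slot 0
173: h=10, probe 10,11,1,6,0,9 -> slot 9
188: h=5 -> slot 5
Table: [459, 823, _, _, _, 188, 108, _, _, 173, 719, 755, _]

4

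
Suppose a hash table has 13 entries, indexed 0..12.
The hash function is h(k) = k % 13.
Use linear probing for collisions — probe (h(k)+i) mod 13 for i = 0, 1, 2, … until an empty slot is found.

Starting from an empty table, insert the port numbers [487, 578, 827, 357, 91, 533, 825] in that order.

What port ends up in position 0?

487 hashes to 6; slot 6 is free => place at 6.
578 hashes to 6; 6 taken => place at 7.
827 hashes to 8; slot 8 is free => place at 8.
357 hashes to 6; 6,7,8 taken => place at 9.
91 hashes to 0; slot 0 is free => place at 0.
533 hashes to 0; 0 taken => place at 1.
825 hashes to 6; 6,7,8,9 taken => place at 10.
Table: [91, 533, —, —, —, —, 487, 578, 827, 357, 825, —, —]

91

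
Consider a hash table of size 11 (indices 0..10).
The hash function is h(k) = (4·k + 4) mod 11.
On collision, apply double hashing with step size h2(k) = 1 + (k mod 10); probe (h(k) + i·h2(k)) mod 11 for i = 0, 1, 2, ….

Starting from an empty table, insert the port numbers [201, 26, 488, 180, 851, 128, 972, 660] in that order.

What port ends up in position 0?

201: h=5 -> slot 5
26: h=9 -> slot 9
488: h=9, h2=9, probe 9,7 -> slot 7
180: h=9, h2=1, probe 9,10 -> slot 10
851: h=9, h2=2, probe 9,0 -> slot 0
128: h=10, h2=9, probe 10,8 -> slot 8
972: h=9, h2=3, probe 9,1 -> slot 1
660: h=4 -> slot 4
Table: [851, 972, -, -, 660, 201, -, 488, 128, 26, 180]

851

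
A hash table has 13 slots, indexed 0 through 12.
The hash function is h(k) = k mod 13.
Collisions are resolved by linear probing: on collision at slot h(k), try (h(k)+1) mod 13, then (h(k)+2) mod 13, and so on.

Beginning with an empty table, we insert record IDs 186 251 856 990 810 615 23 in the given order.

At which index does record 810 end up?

6

186 hashes to 4; slot 4 is free => place at 4.
251 hashes to 4; 4 taken => place at 5.
856 hashes to 11; slot 11 is free => place at 11.
990 hashes to 2; slot 2 is free => place at 2.
810 hashes to 4; 4,5 taken => place at 6.
615 hashes to 4; 4,5,6 taken => place at 7.
23 hashes to 10; slot 10 is free => place at 10.
Table: [∅, ∅, 990, ∅, 186, 251, 810, 615, ∅, ∅, 23, 856, ∅]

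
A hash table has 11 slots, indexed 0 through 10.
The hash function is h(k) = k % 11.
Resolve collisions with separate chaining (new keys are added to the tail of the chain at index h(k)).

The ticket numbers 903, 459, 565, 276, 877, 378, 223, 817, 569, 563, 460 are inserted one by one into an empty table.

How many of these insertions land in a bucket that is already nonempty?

5

903 -> bucket 1
459 -> bucket 8
565 -> bucket 4
276 -> bucket 1 (collision)
877 -> bucket 8 (collision)
378 -> bucket 4 (collision)
223 -> bucket 3
817 -> bucket 3 (collision)
569 -> bucket 8 (collision)
563 -> bucket 2
460 -> bucket 9
Final buckets:
0: ∅
1: 903 -> 276
2: 563
3: 223 -> 817
4: 565 -> 378
5: ∅
6: ∅
7: ∅
8: 459 -> 877 -> 569
9: 460
10: ∅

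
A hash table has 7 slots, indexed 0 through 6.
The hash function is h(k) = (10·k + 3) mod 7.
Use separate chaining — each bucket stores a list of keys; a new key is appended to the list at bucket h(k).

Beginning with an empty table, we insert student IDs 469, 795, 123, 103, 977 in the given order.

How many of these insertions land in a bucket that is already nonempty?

Insert 469: h=3, bucket 3 empty -> new chain.
Insert 795: h=1, bucket 1 empty -> new chain.
Insert 123: h=1, bucket 1 nonempty -> append to chain.
Insert 103: h=4, bucket 4 empty -> new chain.
Insert 977: h=1, bucket 1 nonempty -> append to chain.
Final buckets:
0: ∅
1: 795 -> 123 -> 977
2: ∅
3: 469
4: 103
5: ∅
6: ∅

2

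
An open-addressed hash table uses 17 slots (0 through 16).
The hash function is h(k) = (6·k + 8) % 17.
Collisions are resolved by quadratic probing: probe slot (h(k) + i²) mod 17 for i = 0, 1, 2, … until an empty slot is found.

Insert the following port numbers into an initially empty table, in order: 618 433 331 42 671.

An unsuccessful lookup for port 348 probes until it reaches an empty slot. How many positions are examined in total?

5

618 hashes to 10; slot 10 is free → place at 10.
433 hashes to 5; slot 5 is free → place at 5.
331 hashes to 5; 5 taken → place at 6.
42 hashes to 5; 5,6 taken → place at 9.
671 hashes to 5; 5,6,9 taken → place at 14.
Table: [∅, ∅, ∅, ∅, ∅, 433, 331, ∅, ∅, 42, 618, ∅, ∅, ∅, 671, ∅, ∅]
Lookup 348: h=5, probe 5,6,9,14,4 → slot 4 empty, not found.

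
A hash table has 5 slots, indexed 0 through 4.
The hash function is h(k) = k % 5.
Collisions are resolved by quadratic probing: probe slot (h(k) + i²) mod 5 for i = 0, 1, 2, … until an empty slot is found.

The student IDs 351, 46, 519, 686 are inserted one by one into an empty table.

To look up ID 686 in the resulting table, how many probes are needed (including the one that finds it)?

3

Insert 351: h=1, slot 1 empty → index 1.
Insert 46: h=1, slot 1 occupied → index 2.
Insert 519: h=4, slot 4 empty → index 4.
Insert 686: h=1, slots 1,2 occupied → index 0.
Table: [686, 351, 46, ∅, 519]
Lookup 686: h=1, probe 1,2,0 → found at 0.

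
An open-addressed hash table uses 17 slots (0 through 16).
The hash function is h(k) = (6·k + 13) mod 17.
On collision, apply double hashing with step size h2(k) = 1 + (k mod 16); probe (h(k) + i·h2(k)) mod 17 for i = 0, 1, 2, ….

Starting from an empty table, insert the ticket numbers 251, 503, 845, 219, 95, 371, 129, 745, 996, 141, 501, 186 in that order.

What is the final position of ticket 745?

15

251: h=6 => slot 6
503: h=5 => slot 5
845: h=0 => slot 0
219: h=1 => slot 1
95: h=5, h2=16, probe 5,4 => slot 4
371: h=12 => slot 12
129: h=5, h2=2, probe 5,7 => slot 7
745: h=12, h2=10, probe 12,5,15 => slot 15
996: h=5, h2=5, probe 5,10 => slot 10
141: h=9 => slot 9
501: h=10, h2=6, probe 10,16 => slot 16
186: h=7, h2=11, probe 7,1,12,6,0,11 => slot 11
Table: [845, 219, ., ., 95, 503, 251, 129, ., 141, 996, 186, 371, ., ., 745, 501]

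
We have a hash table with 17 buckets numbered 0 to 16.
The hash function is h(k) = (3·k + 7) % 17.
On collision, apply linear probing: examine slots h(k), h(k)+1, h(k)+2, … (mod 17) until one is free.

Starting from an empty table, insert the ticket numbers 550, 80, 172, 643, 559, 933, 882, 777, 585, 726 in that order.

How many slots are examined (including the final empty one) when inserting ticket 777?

2

Insert 550: h=8, slot 8 empty → index 8.
Insert 80: h=9, slot 9 empty → index 9.
Insert 172: h=13, slot 13 empty → index 13.
Insert 643: h=15, slot 15 empty → index 15.
Insert 559: h=1, slot 1 empty → index 1.
Insert 933: h=1, slot 1 occupied → index 2.
Insert 882: h=1, slots 1,2 occupied → index 3.
Insert 777: h=9, slot 9 occupied → index 10.
Insert 585: h=11, slot 11 empty → index 11.
Insert 726: h=9, slots 9,10,11 occupied → index 12.
Table: [., 559, 933, 882, ., ., ., ., 550, 80, 777, 585, 726, 172, ., 643, .]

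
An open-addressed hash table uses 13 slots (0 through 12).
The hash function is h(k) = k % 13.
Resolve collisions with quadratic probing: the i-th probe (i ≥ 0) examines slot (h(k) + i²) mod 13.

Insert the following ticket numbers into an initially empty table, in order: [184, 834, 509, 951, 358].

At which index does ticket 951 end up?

184 hashes to 2; slot 2 is free → place at 2.
834 hashes to 2; 2 taken → place at 3.
509 hashes to 2; 2,3 taken → place at 6.
951 hashes to 2; 2,3,6 taken → place at 11.
358 hashes to 7; slot 7 is free → place at 7.
Table: [_, _, 184, 834, _, _, 509, 358, _, _, _, 951, _]

11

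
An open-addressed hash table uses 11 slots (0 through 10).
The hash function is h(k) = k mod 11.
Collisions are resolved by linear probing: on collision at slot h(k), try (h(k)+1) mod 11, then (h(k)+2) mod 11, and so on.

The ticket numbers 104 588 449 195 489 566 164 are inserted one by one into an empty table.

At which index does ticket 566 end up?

10

Insert 104: h=5, slot 5 empty => index 5.
Insert 588: h=5, slot 5 occupied => index 6.
Insert 449: h=9, slot 9 empty => index 9.
Insert 195: h=8, slot 8 empty => index 8.
Insert 489: h=5, slots 5,6 occupied => index 7.
Insert 566: h=5, slots 5,6,7,8,9 occupied => index 10.
Insert 164: h=10, slot 10 occupied => index 0.
Table: [164, —, —, —, —, 104, 588, 489, 195, 449, 566]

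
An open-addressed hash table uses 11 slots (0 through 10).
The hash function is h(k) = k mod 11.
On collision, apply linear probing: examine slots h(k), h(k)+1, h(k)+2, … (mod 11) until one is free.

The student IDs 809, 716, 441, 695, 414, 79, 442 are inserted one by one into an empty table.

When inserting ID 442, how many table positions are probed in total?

4

809 hashes to 6; slot 6 is free → place at 6.
716 hashes to 1; slot 1 is free → place at 1.
441 hashes to 1; 1 taken → place at 2.
695 hashes to 2; 2 taken → place at 3.
414 hashes to 7; slot 7 is free → place at 7.
79 hashes to 2; 2,3 taken → place at 4.
442 hashes to 2; 2,3,4 taken → place at 5.
Table: [-, 716, 441, 695, 79, 442, 809, 414, -, -, -]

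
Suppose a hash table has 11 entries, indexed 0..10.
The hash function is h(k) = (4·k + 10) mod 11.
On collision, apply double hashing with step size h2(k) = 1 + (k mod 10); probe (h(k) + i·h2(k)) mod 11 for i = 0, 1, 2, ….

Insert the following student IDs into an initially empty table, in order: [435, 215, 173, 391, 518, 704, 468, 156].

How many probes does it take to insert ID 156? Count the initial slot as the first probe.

4

435: h=1 -> slot 1
215: h=1, h2=6, probe 1,7 -> slot 7
173: h=9 -> slot 9
391: h=1, h2=2, probe 1,3 -> slot 3
518: h=3, h2=9, probe 3,1,10 -> slot 10
704: h=10, h2=5, probe 10,4 -> slot 4
468: h=1, h2=9, probe 1,10,8 -> slot 8
156: h=7, h2=7, probe 7,3,10,6 -> slot 6
Table: [∅, 435, ∅, 391, 704, ∅, 156, 215, 468, 173, 518]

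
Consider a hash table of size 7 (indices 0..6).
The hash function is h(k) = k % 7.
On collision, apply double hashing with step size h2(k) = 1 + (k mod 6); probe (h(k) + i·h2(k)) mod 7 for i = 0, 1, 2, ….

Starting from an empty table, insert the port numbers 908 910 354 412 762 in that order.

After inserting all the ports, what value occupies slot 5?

Insert 908: h=5, slot 5 empty => index 5.
Insert 910: h=0, slot 0 empty => index 0.
Insert 354: h=4, slot 4 empty => index 4.
Insert 412: h=6, slot 6 empty => index 6.
Insert 762: h=6, h2=1, slots 6,0 occupied => index 1.
Table: [910, 762, ∅, ∅, 354, 908, 412]

908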